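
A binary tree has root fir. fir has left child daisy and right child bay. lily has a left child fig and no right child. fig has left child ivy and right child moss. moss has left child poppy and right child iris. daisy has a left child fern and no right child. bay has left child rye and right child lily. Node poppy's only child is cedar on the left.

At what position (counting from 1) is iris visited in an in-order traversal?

In-order visits the left subtree, then the node, then the right subtree.
At fir: go left to daisy.
  At daisy: go left to fern.
    fern is a leaf — visit fern.
  Visit daisy.
  At daisy: no right child.
Visit fir.
At fir: go right to bay.
  At bay: go left to rye.
    rye is a leaf — visit rye.
  Visit bay.
  At bay: go right to lily.
    At lily: go left to fig.
      At fig: go left to ivy.
        ivy is a leaf — visit ivy.
      Visit fig.
      At fig: go right to moss.
        At moss: go left to poppy.
          At poppy: go left to cedar.
            cedar is a leaf — visit cedar.
          Visit poppy.
          At poppy: no right child.
        Visit moss.
        At moss: go right to iris.
          iris is a leaf — visit iris.
    Visit lily.
    At lily: no right child.
Full in-order sequence: fern, daisy, fir, rye, bay, ivy, fig, cedar, poppy, moss, iris, lily.

11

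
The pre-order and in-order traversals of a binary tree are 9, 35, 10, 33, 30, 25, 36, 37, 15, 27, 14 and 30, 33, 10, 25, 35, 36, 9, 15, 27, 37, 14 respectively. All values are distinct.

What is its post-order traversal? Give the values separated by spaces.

The first element of pre-order is the root; it splits in-order into left and right subtrees.
Root 9: left subtree has 6 nodes {30, 33, 10, 25, 35, 36}, right has 4 {15, 27, 37, 14}.
  Root 35: left subtree has 4 nodes {30, 33, 10, 25}, right has 1 {36}.
    Root 10: left subtree has 2 nodes {30, 33}, right has 1 {25}.
      Root 33: left subtree has 1 node {30}, right has 0 { }.
  Root 37: left subtree has 2 nodes {15, 27}, right has 1 {14}.
    Root 15: left subtree has 0 nodes { }, right has 1 {27}.

30 33 25 10 36 35 27 15 14 37 9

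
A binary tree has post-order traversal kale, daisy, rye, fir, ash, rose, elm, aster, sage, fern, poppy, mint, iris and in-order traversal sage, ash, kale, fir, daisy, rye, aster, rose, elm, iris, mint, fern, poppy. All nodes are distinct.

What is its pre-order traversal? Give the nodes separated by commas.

iris, sage, aster, ash, fir, kale, rye, daisy, elm, rose, mint, poppy, fern

The last element of post-order is the root; it splits in-order into left and right subtrees.
Root iris: left subtree has 9 nodes {sage, ash, kale, fir, daisy, rye, aster, rose, elm}, right has 3 {mint, fern, poppy}.
  Root sage: left subtree has 0 nodes { }, right has 8 {ash, kale, fir, daisy, rye, aster, rose, elm}.
    Root aster: left subtree has 5 nodes {ash, kale, fir, daisy, rye}, right has 2 {rose, elm}.
      Root ash: left subtree has 0 nodes { }, right has 4 {kale, fir, daisy, rye}.
        Root fir: left subtree has 1 node {kale}, right has 2 {daisy, rye}.
          Root rye: left subtree has 1 node {daisy}, right has 0 { }.
      Root elm: left subtree has 1 node {rose}, right has 0 { }.
  Root mint: left subtree has 0 nodes { }, right has 2 {fern, poppy}.
    Root poppy: left subtree has 1 node {fern}, right has 0 { }.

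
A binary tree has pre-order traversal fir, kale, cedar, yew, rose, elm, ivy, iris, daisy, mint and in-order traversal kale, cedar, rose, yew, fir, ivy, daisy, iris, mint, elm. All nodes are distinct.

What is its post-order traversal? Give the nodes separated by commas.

rose, yew, cedar, kale, daisy, mint, iris, ivy, elm, fir

The first element of pre-order is the root; it splits in-order into left and right subtrees.
Root fir: left subtree has 4 nodes {kale, cedar, rose, yew}, right has 5 {ivy, daisy, iris, mint, elm}.
  Root kale: left subtree has 0 nodes { }, right has 3 {cedar, rose, yew}.
    Root cedar: left subtree has 0 nodes { }, right has 2 {rose, yew}.
      Root yew: left subtree has 1 node {rose}, right has 0 { }.
  Root elm: left subtree has 4 nodes {ivy, daisy, iris, mint}, right has 0 { }.
    Root ivy: left subtree has 0 nodes { }, right has 3 {daisy, iris, mint}.
      Root iris: left subtree has 1 node {daisy}, right has 1 {mint}.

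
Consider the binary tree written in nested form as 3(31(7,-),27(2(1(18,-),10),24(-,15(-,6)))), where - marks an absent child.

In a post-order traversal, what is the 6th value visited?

2

Post-order visits the left subtree, then the right subtree, then the node.
At 3: go left to 31.
  At 31: go left to 7.
    7 is a leaf — visit 7.
  At 31: no right child.
  Visit 31.
At 3: go right to 27.
  At 27: go left to 2.
    At 2: go left to 1.
      At 1: go left to 18.
        18 is a leaf — visit 18.
      At 1: no right child.
      Visit 1.
    At 2: go right to 10.
      10 is a leaf — visit 10.
    Visit 2.
  At 27: go right to 24.
    At 24: no left child.
    At 24: go right to 15.
      At 15: no left child.
      At 15: go right to 6.
        6 is a leaf — visit 6.
      Visit 15.
    Visit 24.
  Visit 27.
Visit 3.
Full post-order sequence: 7, 31, 18, 1, 10, 2, 6, 15, 24, 27, 3.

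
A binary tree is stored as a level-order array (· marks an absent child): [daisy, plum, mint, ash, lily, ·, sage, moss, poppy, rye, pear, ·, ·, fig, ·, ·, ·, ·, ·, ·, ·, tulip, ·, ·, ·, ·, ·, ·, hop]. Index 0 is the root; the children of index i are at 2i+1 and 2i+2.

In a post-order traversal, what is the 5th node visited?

tulip

Post-order visits the left subtree, then the right subtree, then the node.
At daisy: go left to plum.
  At plum: go left to ash.
    At ash: go left to moss.
      moss is a leaf — visit moss.
    At ash: go right to poppy.
      poppy is a leaf — visit poppy.
    Visit ash.
  At plum: go right to lily.
    At lily: go left to rye.
      rye is a leaf — visit rye.
    At lily: go right to pear.
      At pear: go left to tulip.
        tulip is a leaf — visit tulip.
      At pear: no right child.
      Visit pear.
    Visit lily.
  Visit plum.
At daisy: go right to mint.
  At mint: no left child.
  At mint: go right to sage.
    At sage: go left to fig.
      At fig: no left child.
      At fig: go right to hop.
        hop is a leaf — visit hop.
      Visit fig.
    At sage: no right child.
    Visit sage.
  Visit mint.
Visit daisy.
Full post-order sequence: moss, poppy, ash, rye, tulip, pear, lily, plum, hop, fig, sage, mint, daisy.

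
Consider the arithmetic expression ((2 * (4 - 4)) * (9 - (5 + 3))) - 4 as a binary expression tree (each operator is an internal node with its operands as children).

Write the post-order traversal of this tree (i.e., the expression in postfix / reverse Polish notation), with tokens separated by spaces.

Post-order on an expression tree gives postfix notation: for each operator, emit left operand, right operand, then the operator.

2 4 4 - * 9 5 3 + - * 4 -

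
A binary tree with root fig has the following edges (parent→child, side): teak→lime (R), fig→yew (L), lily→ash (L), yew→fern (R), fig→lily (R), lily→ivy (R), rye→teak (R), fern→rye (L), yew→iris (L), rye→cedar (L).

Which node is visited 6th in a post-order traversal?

Post-order visits the left subtree, then the right subtree, then the node.
At fig: go left to yew.
  At yew: go left to iris.
    iris is a leaf — visit iris.
  At yew: go right to fern.
    At fern: go left to rye.
      At rye: go left to cedar.
        cedar is a leaf — visit cedar.
      At rye: go right to teak.
        At teak: no left child.
        At teak: go right to lime.
          lime is a leaf — visit lime.
        Visit teak.
      Visit rye.
    At fern: no right child.
    Visit fern.
  Visit yew.
At fig: go right to lily.
  At lily: go left to ash.
    ash is a leaf — visit ash.
  At lily: go right to ivy.
    ivy is a leaf — visit ivy.
  Visit lily.
Visit fig.
Full post-order sequence: iris, cedar, lime, teak, rye, fern, yew, ash, ivy, lily, fig.

fern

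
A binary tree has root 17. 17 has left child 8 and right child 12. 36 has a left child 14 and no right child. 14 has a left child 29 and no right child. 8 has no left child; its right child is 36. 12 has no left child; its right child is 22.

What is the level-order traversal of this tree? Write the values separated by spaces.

17 8 12 36 22 14 29

Level-order visits nodes level by level from the root, left to right within each level.
Level 0: 17
Level 1: 8, 12
Level 2: 36, 22
Level 3: 14
Level 4: 29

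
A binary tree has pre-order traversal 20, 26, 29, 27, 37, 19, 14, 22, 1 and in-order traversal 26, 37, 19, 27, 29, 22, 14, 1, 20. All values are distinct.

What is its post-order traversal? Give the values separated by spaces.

The first element of pre-order is the root; it splits in-order into left and right subtrees.
Root 20: left subtree has 8 nodes {26, 37, 19, 27, 29, 22, 14, 1}, right has 0 { }.
  Root 26: left subtree has 0 nodes { }, right has 7 {37, 19, 27, 29, 22, 14, 1}.
    Root 29: left subtree has 3 nodes {37, 19, 27}, right has 3 {22, 14, 1}.
      Root 27: left subtree has 2 nodes {37, 19}, right has 0 { }.
        Root 37: left subtree has 0 nodes { }, right has 1 {19}.
      Root 14: left subtree has 1 node {22}, right has 1 {1}.

19 37 27 22 1 14 29 26 20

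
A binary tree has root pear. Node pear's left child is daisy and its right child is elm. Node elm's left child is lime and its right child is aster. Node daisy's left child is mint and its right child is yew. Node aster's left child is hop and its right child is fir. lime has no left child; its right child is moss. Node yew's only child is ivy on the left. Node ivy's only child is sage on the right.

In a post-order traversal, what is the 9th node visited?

Post-order visits the left subtree, then the right subtree, then the node.
At pear: go left to daisy.
  At daisy: go left to mint.
    mint is a leaf — visit mint.
  At daisy: go right to yew.
    At yew: go left to ivy.
      At ivy: no left child.
      At ivy: go right to sage.
        sage is a leaf — visit sage.
      Visit ivy.
    At yew: no right child.
    Visit yew.
  Visit daisy.
At pear: go right to elm.
  At elm: go left to lime.
    At lime: no left child.
    At lime: go right to moss.
      moss is a leaf — visit moss.
    Visit lime.
  At elm: go right to aster.
    At aster: go left to hop.
      hop is a leaf — visit hop.
    At aster: go right to fir.
      fir is a leaf — visit fir.
    Visit aster.
  Visit elm.
Visit pear.
Full post-order sequence: mint, sage, ivy, yew, daisy, moss, lime, hop, fir, aster, elm, pear.

fir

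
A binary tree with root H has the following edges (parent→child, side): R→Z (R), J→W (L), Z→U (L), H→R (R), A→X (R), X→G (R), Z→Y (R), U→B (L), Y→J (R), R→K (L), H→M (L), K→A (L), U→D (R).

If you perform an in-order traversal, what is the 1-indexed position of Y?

12

In-order visits the left subtree, then the node, then the right subtree.
At H: go left to M.
  M is a leaf — visit M.
Visit H.
At H: go right to R.
  At R: go left to K.
    At K: go left to A.
      At A: no left child.
      Visit A.
      At A: go right to X.
        At X: no left child.
        Visit X.
        At X: go right to G.
          G is a leaf — visit G.
    Visit K.
    At K: no right child.
  Visit R.
  At R: go right to Z.
    At Z: go left to U.
      At U: go left to B.
        B is a leaf — visit B.
      Visit U.
      At U: go right to D.
        D is a leaf — visit D.
    Visit Z.
    At Z: go right to Y.
      At Y: no left child.
      Visit Y.
      At Y: go right to J.
        At J: go left to W.
          W is a leaf — visit W.
        Visit J.
        At J: no right child.
Full in-order sequence: M, H, A, X, G, K, R, B, U, D, Z, Y, W, J.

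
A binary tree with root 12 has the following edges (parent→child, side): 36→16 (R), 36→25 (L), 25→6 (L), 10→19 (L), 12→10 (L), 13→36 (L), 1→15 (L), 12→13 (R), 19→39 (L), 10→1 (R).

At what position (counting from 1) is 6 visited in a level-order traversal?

Level-order visits nodes level by level from the root, left to right within each level.
Level 0: 12
Level 1: 10, 13
Level 2: 19, 1, 36
Level 3: 39, 15, 25, 16
Level 4: 6
Full level-order sequence: 12, 10, 13, 19, 1, 36, 39, 15, 25, 16, 6.

11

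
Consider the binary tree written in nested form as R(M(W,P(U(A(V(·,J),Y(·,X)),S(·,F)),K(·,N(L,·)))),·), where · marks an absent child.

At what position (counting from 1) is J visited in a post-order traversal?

Post-order visits the left subtree, then the right subtree, then the node.
At R: go left to M.
  At M: go left to W.
    W is a leaf — visit W.
  At M: go right to P.
    At P: go left to U.
      At U: go left to A.
        At A: go left to V.
          At V: no left child.
          At V: go right to J.
            J is a leaf — visit J.
          Visit V.
        At A: go right to Y.
          At Y: no left child.
          At Y: go right to X.
            X is a leaf — visit X.
          Visit Y.
        Visit A.
      At U: go right to S.
        At S: no left child.
        At S: go right to F.
          F is a leaf — visit F.
        Visit S.
      Visit U.
    At P: go right to K.
      At K: no left child.
      At K: go right to N.
        At N: go left to L.
          L is a leaf — visit L.
        At N: no right child.
        Visit N.
      Visit K.
    Visit P.
  Visit M.
At R: no right child.
Visit R.
Full post-order sequence: W, J, V, X, Y, A, F, S, U, L, N, K, P, M, R.

2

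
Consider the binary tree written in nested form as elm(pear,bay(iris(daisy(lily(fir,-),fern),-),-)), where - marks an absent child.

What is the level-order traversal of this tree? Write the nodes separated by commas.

elm, pear, bay, iris, daisy, lily, fern, fir

Level-order visits nodes level by level from the root, left to right within each level.
Level 0: elm
Level 1: pear, bay
Level 2: iris
Level 3: daisy
Level 4: lily, fern
Level 5: fir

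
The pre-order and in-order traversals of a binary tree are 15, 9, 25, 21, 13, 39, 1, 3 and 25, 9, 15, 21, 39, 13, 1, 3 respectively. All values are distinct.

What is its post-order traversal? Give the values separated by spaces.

25 9 39 3 1 13 21 15

The first element of pre-order is the root; it splits in-order into left and right subtrees.
Root 15: left subtree has 2 nodes {25, 9}, right has 5 {21, 39, 13, 1, 3}.
  Root 9: left subtree has 1 node {25}, right has 0 { }.
  Root 21: left subtree has 0 nodes { }, right has 4 {39, 13, 1, 3}.
    Root 13: left subtree has 1 node {39}, right has 2 {1, 3}.
      Root 1: left subtree has 0 nodes { }, right has 1 {3}.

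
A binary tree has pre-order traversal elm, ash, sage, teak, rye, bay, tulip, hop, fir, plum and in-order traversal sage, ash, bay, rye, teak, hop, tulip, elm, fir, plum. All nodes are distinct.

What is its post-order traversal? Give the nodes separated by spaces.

sage bay rye hop tulip teak ash plum fir elm

The first element of pre-order is the root; it splits in-order into left and right subtrees.
Root elm: left subtree has 7 nodes {sage, ash, bay, rye, teak, hop, tulip}, right has 2 {fir, plum}.
  Root ash: left subtree has 1 node {sage}, right has 5 {bay, rye, teak, hop, tulip}.
    Root teak: left subtree has 2 nodes {bay, rye}, right has 2 {hop, tulip}.
      Root rye: left subtree has 1 node {bay}, right has 0 { }.
      Root tulip: left subtree has 1 node {hop}, right has 0 { }.
  Root fir: left subtree has 0 nodes { }, right has 1 {plum}.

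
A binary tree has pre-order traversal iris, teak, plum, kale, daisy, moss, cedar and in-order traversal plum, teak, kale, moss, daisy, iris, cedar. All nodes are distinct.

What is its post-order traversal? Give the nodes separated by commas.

The first element of pre-order is the root; it splits in-order into left and right subtrees.
Root iris: left subtree has 5 nodes {plum, teak, kale, moss, daisy}, right has 1 {cedar}.
  Root teak: left subtree has 1 node {plum}, right has 3 {kale, moss, daisy}.
    Root kale: left subtree has 0 nodes { }, right has 2 {moss, daisy}.
      Root daisy: left subtree has 1 node {moss}, right has 0 { }.

plum, moss, daisy, kale, teak, cedar, iris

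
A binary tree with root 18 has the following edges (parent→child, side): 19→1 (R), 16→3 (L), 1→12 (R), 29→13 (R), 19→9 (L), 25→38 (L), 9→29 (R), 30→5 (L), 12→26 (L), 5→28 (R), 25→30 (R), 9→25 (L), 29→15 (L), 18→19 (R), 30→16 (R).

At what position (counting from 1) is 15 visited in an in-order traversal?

10

In-order visits the left subtree, then the node, then the right subtree.
At 18: no left child.
Visit 18.
At 18: go right to 19.
  At 19: go left to 9.
    At 9: go left to 25.
      At 25: go left to 38.
        38 is a leaf — visit 38.
      Visit 25.
      At 25: go right to 30.
        At 30: go left to 5.
          At 5: no left child.
          Visit 5.
          At 5: go right to 28.
            28 is a leaf — visit 28.
        Visit 30.
        At 30: go right to 16.
          At 16: go left to 3.
            3 is a leaf — visit 3.
          Visit 16.
          At 16: no right child.
    Visit 9.
    At 9: go right to 29.
      At 29: go left to 15.
        15 is a leaf — visit 15.
      Visit 29.
      At 29: go right to 13.
        13 is a leaf — visit 13.
  Visit 19.
  At 19: go right to 1.
    At 1: no left child.
    Visit 1.
    At 1: go right to 12.
      At 12: go left to 26.
        26 is a leaf — visit 26.
      Visit 12.
      At 12: no right child.
Full in-order sequence: 18, 38, 25, 5, 28, 30, 3, 16, 9, 15, 29, 13, 19, 1, 26, 12.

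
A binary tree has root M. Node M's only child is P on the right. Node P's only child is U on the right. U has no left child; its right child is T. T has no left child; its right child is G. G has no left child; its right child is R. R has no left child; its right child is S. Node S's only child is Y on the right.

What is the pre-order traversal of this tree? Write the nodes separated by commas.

M, P, U, T, G, R, S, Y

Pre-order visits the node, then its left subtree, then its right subtree.
Visit M.
At M: no left child.
At M: go right to P.
  Visit P.
  At P: no left child.
  At P: go right to U.
    Visit U.
    At U: no left child.
    At U: go right to T.
      Visit T.
      At T: no left child.
      At T: go right to G.
        Visit G.
        At G: no left child.
        At G: go right to R.
          Visit R.
          At R: no left child.
          At R: go right to S.
            Visit S.
            At S: no left child.
            At S: go right to Y.
              Y is a leaf — visit Y.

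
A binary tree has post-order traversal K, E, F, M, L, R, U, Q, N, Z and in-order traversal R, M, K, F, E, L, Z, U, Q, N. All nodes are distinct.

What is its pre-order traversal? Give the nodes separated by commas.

The last element of post-order is the root; it splits in-order into left and right subtrees.
Root Z: left subtree has 6 nodes {R, M, K, F, E, L}, right has 3 {U, Q, N}.
  Root R: left subtree has 0 nodes { }, right has 5 {M, K, F, E, L}.
    Root L: left subtree has 4 nodes {M, K, F, E}, right has 0 { }.
      Root M: left subtree has 0 nodes { }, right has 3 {K, F, E}.
        Root F: left subtree has 1 node {K}, right has 1 {E}.
  Root N: left subtree has 2 nodes {U, Q}, right has 0 { }.
    Root Q: left subtree has 1 node {U}, right has 0 { }.

Z, R, L, M, F, K, E, N, Q, U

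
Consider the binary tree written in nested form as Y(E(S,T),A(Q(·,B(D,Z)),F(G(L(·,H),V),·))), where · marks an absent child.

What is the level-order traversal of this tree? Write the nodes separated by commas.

Level-order visits nodes level by level from the root, left to right within each level.
Level 0: Y
Level 1: E, A
Level 2: S, T, Q, F
Level 3: B, G
Level 4: D, Z, L, V
Level 5: H

Y, E, A, S, T, Q, F, B, G, D, Z, L, V, H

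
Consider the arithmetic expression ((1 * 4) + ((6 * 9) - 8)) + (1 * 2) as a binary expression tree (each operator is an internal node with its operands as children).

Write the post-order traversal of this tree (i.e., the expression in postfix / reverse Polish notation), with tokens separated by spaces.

1 4 * 6 9 * 8 - + 1 2 * +

Post-order on an expression tree gives postfix notation: for each operator, emit left operand, right operand, then the operator.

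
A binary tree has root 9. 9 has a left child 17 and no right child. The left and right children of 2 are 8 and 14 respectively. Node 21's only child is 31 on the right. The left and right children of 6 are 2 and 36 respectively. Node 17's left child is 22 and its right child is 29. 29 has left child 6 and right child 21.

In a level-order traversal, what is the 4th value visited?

29

Level-order visits nodes level by level from the root, left to right within each level.
Level 0: 9
Level 1: 17
Level 2: 22, 29
Level 3: 6, 21
Level 4: 2, 36, 31
Level 5: 8, 14
Full level-order sequence: 9, 17, 22, 29, 6, 21, 2, 36, 31, 8, 14.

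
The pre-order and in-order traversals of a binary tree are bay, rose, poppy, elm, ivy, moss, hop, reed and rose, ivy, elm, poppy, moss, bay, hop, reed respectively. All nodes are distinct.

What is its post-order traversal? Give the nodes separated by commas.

ivy, elm, moss, poppy, rose, reed, hop, bay

The first element of pre-order is the root; it splits in-order into left and right subtrees.
Root bay: left subtree has 5 nodes {rose, ivy, elm, poppy, moss}, right has 2 {hop, reed}.
  Root rose: left subtree has 0 nodes { }, right has 4 {ivy, elm, poppy, moss}.
    Root poppy: left subtree has 2 nodes {ivy, elm}, right has 1 {moss}.
      Root elm: left subtree has 1 node {ivy}, right has 0 { }.
  Root hop: left subtree has 0 nodes { }, right has 1 {reed}.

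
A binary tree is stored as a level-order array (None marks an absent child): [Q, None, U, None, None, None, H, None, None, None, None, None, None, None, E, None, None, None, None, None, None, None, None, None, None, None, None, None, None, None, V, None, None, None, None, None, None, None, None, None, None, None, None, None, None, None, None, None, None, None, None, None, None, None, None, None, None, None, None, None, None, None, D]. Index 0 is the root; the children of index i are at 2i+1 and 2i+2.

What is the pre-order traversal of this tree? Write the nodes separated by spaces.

Pre-order visits the node, then its left subtree, then its right subtree.
Visit Q.
At Q: no left child.
At Q: go right to U.
  Visit U.
  At U: no left child.
  At U: go right to H.
    Visit H.
    At H: no left child.
    At H: go right to E.
      Visit E.
      At E: no left child.
      At E: go right to V.
        Visit V.
        At V: no left child.
        At V: go right to D.
          D is a leaf — visit D.

Q U H E V D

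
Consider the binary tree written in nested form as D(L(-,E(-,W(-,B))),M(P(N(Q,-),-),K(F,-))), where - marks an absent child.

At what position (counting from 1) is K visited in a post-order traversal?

9

Post-order visits the left subtree, then the right subtree, then the node.
At D: go left to L.
  At L: no left child.
  At L: go right to E.
    At E: no left child.
    At E: go right to W.
      At W: no left child.
      At W: go right to B.
        B is a leaf — visit B.
      Visit W.
    Visit E.
  Visit L.
At D: go right to M.
  At M: go left to P.
    At P: go left to N.
      At N: go left to Q.
        Q is a leaf — visit Q.
      At N: no right child.
      Visit N.
    At P: no right child.
    Visit P.
  At M: go right to K.
    At K: go left to F.
      F is a leaf — visit F.
    At K: no right child.
    Visit K.
  Visit M.
Visit D.
Full post-order sequence: B, W, E, L, Q, N, P, F, K, M, D.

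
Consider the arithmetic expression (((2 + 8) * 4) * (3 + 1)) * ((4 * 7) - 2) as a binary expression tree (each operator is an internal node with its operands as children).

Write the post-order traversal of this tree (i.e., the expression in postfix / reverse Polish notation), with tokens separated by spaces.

2 8 + 4 * 3 1 + * 4 7 * 2 - *

Post-order on an expression tree gives postfix notation: for each operator, emit left operand, right operand, then the operator.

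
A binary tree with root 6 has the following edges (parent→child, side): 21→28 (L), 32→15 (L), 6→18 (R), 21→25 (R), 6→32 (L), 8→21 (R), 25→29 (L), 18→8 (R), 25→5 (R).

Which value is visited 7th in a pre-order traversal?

28

Pre-order visits the node, then its left subtree, then its right subtree.
Visit 6.
At 6: go left to 32.
  Visit 32.
  At 32: go left to 15.
    15 is a leaf — visit 15.
  At 32: no right child.
At 6: go right to 18.
  Visit 18.
  At 18: no left child.
  At 18: go right to 8.
    Visit 8.
    At 8: no left child.
    At 8: go right to 21.
      Visit 21.
      At 21: go left to 28.
        28 is a leaf — visit 28.
      At 21: go right to 25.
        Visit 25.
        At 25: go left to 29.
          29 is a leaf — visit 29.
        At 25: go right to 5.
          5 is a leaf — visit 5.
Full pre-order sequence: 6, 32, 15, 18, 8, 21, 28, 25, 29, 5.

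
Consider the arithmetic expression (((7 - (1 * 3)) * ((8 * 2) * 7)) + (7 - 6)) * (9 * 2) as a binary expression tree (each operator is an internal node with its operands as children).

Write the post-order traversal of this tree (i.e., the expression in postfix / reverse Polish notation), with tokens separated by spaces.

7 1 3 * - 8 2 * 7 * * 7 6 - + 9 2 * *

Post-order on an expression tree gives postfix notation: for each operator, emit left operand, right operand, then the operator.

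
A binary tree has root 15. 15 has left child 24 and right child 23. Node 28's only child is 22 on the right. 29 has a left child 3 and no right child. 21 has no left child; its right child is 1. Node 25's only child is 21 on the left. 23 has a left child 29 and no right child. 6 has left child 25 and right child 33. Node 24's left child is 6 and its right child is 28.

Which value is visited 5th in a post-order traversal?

Post-order visits the left subtree, then the right subtree, then the node.
At 15: go left to 24.
  At 24: go left to 6.
    At 6: go left to 25.
      At 25: go left to 21.
        At 21: no left child.
        At 21: go right to 1.
          1 is a leaf — visit 1.
        Visit 21.
      At 25: no right child.
      Visit 25.
    At 6: go right to 33.
      33 is a leaf — visit 33.
    Visit 6.
  At 24: go right to 28.
    At 28: no left child.
    At 28: go right to 22.
      22 is a leaf — visit 22.
    Visit 28.
  Visit 24.
At 15: go right to 23.
  At 23: go left to 29.
    At 29: go left to 3.
      3 is a leaf — visit 3.
    At 29: no right child.
    Visit 29.
  At 23: no right child.
  Visit 23.
Visit 15.
Full post-order sequence: 1, 21, 25, 33, 6, 22, 28, 24, 3, 29, 23, 15.

6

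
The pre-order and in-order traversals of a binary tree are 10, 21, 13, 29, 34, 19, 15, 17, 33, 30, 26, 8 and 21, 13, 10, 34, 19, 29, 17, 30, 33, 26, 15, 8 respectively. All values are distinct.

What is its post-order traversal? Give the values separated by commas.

13, 21, 19, 34, 30, 26, 33, 17, 8, 15, 29, 10

The first element of pre-order is the root; it splits in-order into left and right subtrees.
Root 10: left subtree has 2 nodes {21, 13}, right has 9 {34, 19, 29, 17, 30, 33, 26, 15, 8}.
  Root 21: left subtree has 0 nodes { }, right has 1 {13}.
  Root 29: left subtree has 2 nodes {34, 19}, right has 6 {17, 30, 33, 26, 15, 8}.
    Root 34: left subtree has 0 nodes { }, right has 1 {19}.
    Root 15: left subtree has 4 nodes {17, 30, 33, 26}, right has 1 {8}.
      Root 17: left subtree has 0 nodes { }, right has 3 {30, 33, 26}.
        Root 33: left subtree has 1 node {30}, right has 1 {26}.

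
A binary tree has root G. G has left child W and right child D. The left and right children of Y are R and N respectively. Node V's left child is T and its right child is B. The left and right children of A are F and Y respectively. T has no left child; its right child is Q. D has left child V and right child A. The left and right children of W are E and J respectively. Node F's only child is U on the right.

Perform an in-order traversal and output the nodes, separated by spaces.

In-order visits the left subtree, then the node, then the right subtree.
At G: go left to W.
  At W: go left to E.
    E is a leaf — visit E.
  Visit W.
  At W: go right to J.
    J is a leaf — visit J.
Visit G.
At G: go right to D.
  At D: go left to V.
    At V: go left to T.
      At T: no left child.
      Visit T.
      At T: go right to Q.
        Q is a leaf — visit Q.
    Visit V.
    At V: go right to B.
      B is a leaf — visit B.
  Visit D.
  At D: go right to A.
    At A: go left to F.
      At F: no left child.
      Visit F.
      At F: go right to U.
        U is a leaf — visit U.
    Visit A.
    At A: go right to Y.
      At Y: go left to R.
        R is a leaf — visit R.
      Visit Y.
      At Y: go right to N.
        N is a leaf — visit N.

E W J G T Q V B D F U A R Y N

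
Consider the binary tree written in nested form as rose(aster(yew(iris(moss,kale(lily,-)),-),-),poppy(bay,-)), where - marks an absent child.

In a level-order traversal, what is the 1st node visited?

Level-order visits nodes level by level from the root, left to right within each level.
Level 0: rose
Level 1: aster, poppy
Level 2: yew, bay
Level 3: iris
Level 4: moss, kale
Level 5: lily
Full level-order sequence: rose, aster, poppy, yew, bay, iris, moss, kale, lily.

rose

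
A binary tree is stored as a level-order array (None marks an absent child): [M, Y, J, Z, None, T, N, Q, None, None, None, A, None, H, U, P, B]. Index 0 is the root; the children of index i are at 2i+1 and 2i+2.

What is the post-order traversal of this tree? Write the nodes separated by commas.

Post-order visits the left subtree, then the right subtree, then the node.
At M: go left to Y.
  At Y: go left to Z.
    At Z: go left to Q.
      At Q: go left to P.
        P is a leaf — visit P.
      At Q: go right to B.
        B is a leaf — visit B.
      Visit Q.
    At Z: no right child.
    Visit Z.
  At Y: no right child.
  Visit Y.
At M: go right to J.
  At J: go left to T.
    At T: go left to A.
      A is a leaf — visit A.
    At T: no right child.
    Visit T.
  At J: go right to N.
    At N: go left to H.
      H is a leaf — visit H.
    At N: go right to U.
      U is a leaf — visit U.
    Visit N.
  Visit J.
Visit M.

P, B, Q, Z, Y, A, T, H, U, N, J, M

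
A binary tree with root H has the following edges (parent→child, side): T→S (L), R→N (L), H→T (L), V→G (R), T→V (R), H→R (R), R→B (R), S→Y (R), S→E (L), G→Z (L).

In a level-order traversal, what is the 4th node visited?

Level-order visits nodes level by level from the root, left to right within each level.
Level 0: H
Level 1: T, R
Level 2: S, V, N, B
Level 3: E, Y, G
Level 4: Z
Full level-order sequence: H, T, R, S, V, N, B, E, Y, G, Z.

S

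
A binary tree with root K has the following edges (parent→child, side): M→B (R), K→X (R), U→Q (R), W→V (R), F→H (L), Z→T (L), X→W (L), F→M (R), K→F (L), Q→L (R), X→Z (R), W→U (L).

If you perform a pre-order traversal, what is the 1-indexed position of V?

Pre-order visits the node, then its left subtree, then its right subtree.
Visit K.
At K: go left to F.
  Visit F.
  At F: go left to H.
    H is a leaf — visit H.
  At F: go right to M.
    Visit M.
    At M: no left child.
    At M: go right to B.
      B is a leaf — visit B.
At K: go right to X.
  Visit X.
  At X: go left to W.
    Visit W.
    At W: go left to U.
      Visit U.
      At U: no left child.
      At U: go right to Q.
        Visit Q.
        At Q: no left child.
        At Q: go right to L.
          L is a leaf — visit L.
    At W: go right to V.
      V is a leaf — visit V.
  At X: go right to Z.
    Visit Z.
    At Z: go left to T.
      T is a leaf — visit T.
    At Z: no right child.
Full pre-order sequence: K, F, H, M, B, X, W, U, Q, L, V, Z, T.

11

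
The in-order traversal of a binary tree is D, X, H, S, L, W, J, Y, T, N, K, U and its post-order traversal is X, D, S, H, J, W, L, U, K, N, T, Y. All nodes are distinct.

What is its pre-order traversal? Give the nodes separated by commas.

The last element of post-order is the root; it splits in-order into left and right subtrees.
Root Y: left subtree has 7 nodes {D, X, H, S, L, W, J}, right has 4 {T, N, K, U}.
  Root L: left subtree has 4 nodes {D, X, H, S}, right has 2 {W, J}.
    Root H: left subtree has 2 nodes {D, X}, right has 1 {S}.
      Root D: left subtree has 0 nodes { }, right has 1 {X}.
    Root W: left subtree has 0 nodes { }, right has 1 {J}.
  Root T: left subtree has 0 nodes { }, right has 3 {N, K, U}.
    Root N: left subtree has 0 nodes { }, right has 2 {K, U}.
      Root K: left subtree has 0 nodes { }, right has 1 {U}.

Y, L, H, D, X, S, W, J, T, N, K, U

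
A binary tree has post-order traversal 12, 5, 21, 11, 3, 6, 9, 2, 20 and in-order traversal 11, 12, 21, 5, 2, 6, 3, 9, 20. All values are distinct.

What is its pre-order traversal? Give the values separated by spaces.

20 2 11 21 12 5 9 6 3

The last element of post-order is the root; it splits in-order into left and right subtrees.
Root 20: left subtree has 8 nodes {11, 12, 21, 5, 2, 6, 3, 9}, right has 0 { }.
  Root 2: left subtree has 4 nodes {11, 12, 21, 5}, right has 3 {6, 3, 9}.
    Root 11: left subtree has 0 nodes { }, right has 3 {12, 21, 5}.
      Root 21: left subtree has 1 node {12}, right has 1 {5}.
    Root 9: left subtree has 2 nodes {6, 3}, right has 0 { }.
      Root 6: left subtree has 0 nodes { }, right has 1 {3}.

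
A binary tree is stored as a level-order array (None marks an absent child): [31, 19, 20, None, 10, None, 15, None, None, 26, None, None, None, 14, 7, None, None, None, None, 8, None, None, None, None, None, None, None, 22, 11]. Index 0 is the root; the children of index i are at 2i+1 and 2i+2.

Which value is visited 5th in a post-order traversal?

22

Post-order visits the left subtree, then the right subtree, then the node.
At 31: go left to 19.
  At 19: no left child.
  At 19: go right to 10.
    At 10: go left to 26.
      At 26: go left to 8.
        8 is a leaf — visit 8.
      At 26: no right child.
      Visit 26.
    At 10: no right child.
    Visit 10.
  Visit 19.
At 31: go right to 20.
  At 20: no left child.
  At 20: go right to 15.
    At 15: go left to 14.
      At 14: go left to 22.
        22 is a leaf — visit 22.
      At 14: go right to 11.
        11 is a leaf — visit 11.
      Visit 14.
    At 15: go right to 7.
      7 is a leaf — visit 7.
    Visit 15.
  Visit 20.
Visit 31.
Full post-order sequence: 8, 26, 10, 19, 22, 11, 14, 7, 15, 20, 31.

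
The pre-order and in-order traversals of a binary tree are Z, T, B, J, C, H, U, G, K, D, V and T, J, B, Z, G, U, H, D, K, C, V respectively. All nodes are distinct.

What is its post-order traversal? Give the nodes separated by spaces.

J B T G U D K H V C Z

The first element of pre-order is the root; it splits in-order into left and right subtrees.
Root Z: left subtree has 3 nodes {T, J, B}, right has 7 {G, U, H, D, K, C, V}.
  Root T: left subtree has 0 nodes { }, right has 2 {J, B}.
    Root B: left subtree has 1 node {J}, right has 0 { }.
  Root C: left subtree has 5 nodes {G, U, H, D, K}, right has 1 {V}.
    Root H: left subtree has 2 nodes {G, U}, right has 2 {D, K}.
      Root U: left subtree has 1 node {G}, right has 0 { }.
      Root K: left subtree has 1 node {D}, right has 0 { }.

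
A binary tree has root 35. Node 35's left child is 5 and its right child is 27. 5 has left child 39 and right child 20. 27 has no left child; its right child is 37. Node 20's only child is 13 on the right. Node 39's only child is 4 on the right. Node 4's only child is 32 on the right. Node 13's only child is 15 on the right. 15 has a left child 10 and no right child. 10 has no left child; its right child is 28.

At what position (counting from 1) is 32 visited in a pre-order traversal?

5

Pre-order visits the node, then its left subtree, then its right subtree.
Visit 35.
At 35: go left to 5.
  Visit 5.
  At 5: go left to 39.
    Visit 39.
    At 39: no left child.
    At 39: go right to 4.
      Visit 4.
      At 4: no left child.
      At 4: go right to 32.
        32 is a leaf — visit 32.
  At 5: go right to 20.
    Visit 20.
    At 20: no left child.
    At 20: go right to 13.
      Visit 13.
      At 13: no left child.
      At 13: go right to 15.
        Visit 15.
        At 15: go left to 10.
          Visit 10.
          At 10: no left child.
          At 10: go right to 28.
            28 is a leaf — visit 28.
        At 15: no right child.
At 35: go right to 27.
  Visit 27.
  At 27: no left child.
  At 27: go right to 37.
    37 is a leaf — visit 37.
Full pre-order sequence: 35, 5, 39, 4, 32, 20, 13, 15, 10, 28, 27, 37.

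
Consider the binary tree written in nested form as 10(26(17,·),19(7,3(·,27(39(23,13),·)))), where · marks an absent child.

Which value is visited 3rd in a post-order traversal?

Post-order visits the left subtree, then the right subtree, then the node.
At 10: go left to 26.
  At 26: go left to 17.
    17 is a leaf — visit 17.
  At 26: no right child.
  Visit 26.
At 10: go right to 19.
  At 19: go left to 7.
    7 is a leaf — visit 7.
  At 19: go right to 3.
    At 3: no left child.
    At 3: go right to 27.
      At 27: go left to 39.
        At 39: go left to 23.
          23 is a leaf — visit 23.
        At 39: go right to 13.
          13 is a leaf — visit 13.
        Visit 39.
      At 27: no right child.
      Visit 27.
    Visit 3.
  Visit 19.
Visit 10.
Full post-order sequence: 17, 26, 7, 23, 13, 39, 27, 3, 19, 10.

7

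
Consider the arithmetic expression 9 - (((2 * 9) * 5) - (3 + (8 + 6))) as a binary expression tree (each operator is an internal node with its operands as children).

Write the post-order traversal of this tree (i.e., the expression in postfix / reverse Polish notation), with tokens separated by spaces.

Post-order on an expression tree gives postfix notation: for each operator, emit left operand, right operand, then the operator.

9 2 9 * 5 * 3 8 6 + + - -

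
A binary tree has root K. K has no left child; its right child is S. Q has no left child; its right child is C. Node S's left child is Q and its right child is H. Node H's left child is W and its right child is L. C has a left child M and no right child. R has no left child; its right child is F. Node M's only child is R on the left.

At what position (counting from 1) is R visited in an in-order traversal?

In-order visits the left subtree, then the node, then the right subtree.
At K: no left child.
Visit K.
At K: go right to S.
  At S: go left to Q.
    At Q: no left child.
    Visit Q.
    At Q: go right to C.
      At C: go left to M.
        At M: go left to R.
          At R: no left child.
          Visit R.
          At R: go right to F.
            F is a leaf — visit F.
        Visit M.
        At M: no right child.
      Visit C.
      At C: no right child.
  Visit S.
  At S: go right to H.
    At H: go left to W.
      W is a leaf — visit W.
    Visit H.
    At H: go right to L.
      L is a leaf — visit L.
Full in-order sequence: K, Q, R, F, M, C, S, W, H, L.

3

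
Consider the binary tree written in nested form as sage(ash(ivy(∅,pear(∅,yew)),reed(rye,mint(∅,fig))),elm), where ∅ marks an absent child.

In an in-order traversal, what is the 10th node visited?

elm

In-order visits the left subtree, then the node, then the right subtree.
At sage: go left to ash.
  At ash: go left to ivy.
    At ivy: no left child.
    Visit ivy.
    At ivy: go right to pear.
      At pear: no left child.
      Visit pear.
      At pear: go right to yew.
        yew is a leaf — visit yew.
  Visit ash.
  At ash: go right to reed.
    At reed: go left to rye.
      rye is a leaf — visit rye.
    Visit reed.
    At reed: go right to mint.
      At mint: no left child.
      Visit mint.
      At mint: go right to fig.
        fig is a leaf — visit fig.
Visit sage.
At sage: go right to elm.
  elm is a leaf — visit elm.
Full in-order sequence: ivy, pear, yew, ash, rye, reed, mint, fig, sage, elm.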